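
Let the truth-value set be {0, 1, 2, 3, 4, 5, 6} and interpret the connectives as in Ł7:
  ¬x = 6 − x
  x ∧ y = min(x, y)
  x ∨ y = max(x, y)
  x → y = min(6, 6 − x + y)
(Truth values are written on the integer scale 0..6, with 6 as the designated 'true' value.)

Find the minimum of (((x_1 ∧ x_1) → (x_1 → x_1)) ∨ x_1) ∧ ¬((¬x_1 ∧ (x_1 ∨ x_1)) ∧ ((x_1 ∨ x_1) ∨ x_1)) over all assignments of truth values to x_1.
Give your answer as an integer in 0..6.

Take x_1 = 3:
x_1 ∧ x_1 = 3 ∧ 3 = 3
x_1 → x_1 = 3 → 3 = 6
(x_1 ∧ x_1) → (x_1 → x_1) = 3 → 6 = 6
((x_1 ∧ x_1) → (x_1 → x_1)) ∨ x_1 = 6 ∨ 3 = 6
¬x_1 = ¬3 = 3
x_1 ∨ x_1 = 3 ∨ 3 = 3
¬x_1 ∧ (x_1 ∨ x_1) = 3 ∧ 3 = 3
x_1 ∨ x_1 = 3 ∨ 3 = 3
(x_1 ∨ x_1) ∨ x_1 = 3 ∨ 3 = 3
(¬x_1 ∧ (x_1 ∨ x_1)) ∧ ((x_1 ∨ x_1) ∨ x_1) = 3 ∧ 3 = 3
¬((¬x_1 ∧ (x_1 ∨ x_1)) ∧ ((x_1 ∨ x_1) ∨ x_1)) = ¬3 = 3
(((x_1 ∧ x_1) → (x_1 → x_1)) ∨ x_1) ∧ ¬((¬x_1 ∧ (x_1 ∨ x_1)) ∧ ((x_1 ∨ x_1) ∨ x_1)) = 6 ∧ 3 = 3
No assignment yields a value below 3, so this is the minimum.

3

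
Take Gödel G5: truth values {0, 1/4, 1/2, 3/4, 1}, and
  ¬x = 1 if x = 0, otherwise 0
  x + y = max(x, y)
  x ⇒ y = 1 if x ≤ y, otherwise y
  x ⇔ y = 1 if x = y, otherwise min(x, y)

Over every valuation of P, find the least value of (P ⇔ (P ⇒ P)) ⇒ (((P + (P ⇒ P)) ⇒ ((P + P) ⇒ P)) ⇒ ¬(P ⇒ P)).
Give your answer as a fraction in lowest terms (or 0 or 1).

Take P = 1/4:
P ⇒ P = 1/4 ⇒ 1/4 = 1
P ⇔ (P ⇒ P) = 1/4 ⇔ 1 = 1/4
P ⇒ P = 1/4 ⇒ 1/4 = 1
P + (P ⇒ P) = 1/4 + 1 = 1
P + P = 1/4 + 1/4 = 1/4
(P + P) ⇒ P = 1/4 ⇒ 1/4 = 1
(P + (P ⇒ P)) ⇒ ((P + P) ⇒ P) = 1 ⇒ 1 = 1
P ⇒ P = 1/4 ⇒ 1/4 = 1
¬(P ⇒ P) = ¬1 = 0
((P + (P ⇒ P)) ⇒ ((P + P) ⇒ P)) ⇒ ¬(P ⇒ P) = 1 ⇒ 0 = 0
(P ⇔ (P ⇒ P)) ⇒ (((P + (P ⇒ P)) ⇒ ((P + P) ⇒ P)) ⇒ ¬(P ⇒ P)) = 1/4 ⇒ 0 = 0
No assignment yields a value below 0, so this is the minimum.

0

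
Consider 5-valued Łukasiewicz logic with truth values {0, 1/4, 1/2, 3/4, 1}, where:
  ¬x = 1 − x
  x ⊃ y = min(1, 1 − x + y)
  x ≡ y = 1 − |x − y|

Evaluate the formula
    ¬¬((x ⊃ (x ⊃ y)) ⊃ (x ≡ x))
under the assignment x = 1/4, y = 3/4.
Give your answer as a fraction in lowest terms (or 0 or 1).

x ⊃ y = 1/4 ⊃ 3/4 = 1
x ⊃ (x ⊃ y) = 1/4 ⊃ 1 = 1
x ≡ x = 1/4 ≡ 1/4 = 1
(x ⊃ (x ⊃ y)) ⊃ (x ≡ x) = 1 ⊃ 1 = 1
¬((x ⊃ (x ⊃ y)) ⊃ (x ≡ x)) = ¬1 = 0
¬¬((x ⊃ (x ⊃ y)) ⊃ (x ≡ x)) = ¬0 = 1

1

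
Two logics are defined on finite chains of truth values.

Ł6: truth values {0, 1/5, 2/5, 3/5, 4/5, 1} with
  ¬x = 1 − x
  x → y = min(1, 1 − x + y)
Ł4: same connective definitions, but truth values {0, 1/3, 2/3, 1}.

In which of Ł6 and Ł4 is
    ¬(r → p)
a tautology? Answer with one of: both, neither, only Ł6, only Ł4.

neither

In Ł6: at p = 0, r = 0 the value is 0 — not a tautology.
In Ł4: at p = 0, r = 0 the value is 0 — not a tautology.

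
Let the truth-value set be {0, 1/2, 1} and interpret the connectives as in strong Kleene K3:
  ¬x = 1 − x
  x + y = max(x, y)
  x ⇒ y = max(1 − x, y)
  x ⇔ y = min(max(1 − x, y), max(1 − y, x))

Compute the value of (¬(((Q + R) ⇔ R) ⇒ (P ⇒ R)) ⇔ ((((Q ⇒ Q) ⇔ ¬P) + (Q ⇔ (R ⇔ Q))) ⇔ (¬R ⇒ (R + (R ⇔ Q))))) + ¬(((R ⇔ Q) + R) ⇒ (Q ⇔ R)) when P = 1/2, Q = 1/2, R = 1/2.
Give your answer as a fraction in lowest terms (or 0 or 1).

1/2

Q + R = 1/2 + 1/2 = 1/2
(Q + R) ⇔ R = 1/2 ⇔ 1/2 = 1/2
P ⇒ R = 1/2 ⇒ 1/2 = 1/2
((Q + R) ⇔ R) ⇒ (P ⇒ R) = 1/2 ⇒ 1/2 = 1/2
¬(((Q + R) ⇔ R) ⇒ (P ⇒ R)) = ¬1/2 = 1/2
Q ⇒ Q = 1/2 ⇒ 1/2 = 1/2
¬P = ¬1/2 = 1/2
(Q ⇒ Q) ⇔ ¬P = 1/2 ⇔ 1/2 = 1/2
R ⇔ Q = 1/2 ⇔ 1/2 = 1/2
Q ⇔ (R ⇔ Q) = 1/2 ⇔ 1/2 = 1/2
((Q ⇒ Q) ⇔ ¬P) + (Q ⇔ (R ⇔ Q)) = 1/2 + 1/2 = 1/2
¬R = ¬1/2 = 1/2
R ⇔ Q = 1/2 ⇔ 1/2 = 1/2
R + (R ⇔ Q) = 1/2 + 1/2 = 1/2
¬R ⇒ (R + (R ⇔ Q)) = 1/2 ⇒ 1/2 = 1/2
(((Q ⇒ Q) ⇔ ¬P) + (Q ⇔ (R ⇔ Q))) ⇔ (¬R ⇒ (R + (R ⇔ Q))) = 1/2 ⇔ 1/2 = 1/2
¬(((Q + R) ⇔ R) ⇒ (P ⇒ R)) ⇔ ((((Q ⇒ Q) ⇔ ¬P) + (Q ⇔ (R ⇔ Q))) ⇔ (¬R ⇒ (R + (R ⇔ Q)))) = 1/2 ⇔ 1/2 = 1/2
R ⇔ Q = 1/2 ⇔ 1/2 = 1/2
(R ⇔ Q) + R = 1/2 + 1/2 = 1/2
Q ⇔ R = 1/2 ⇔ 1/2 = 1/2
((R ⇔ Q) + R) ⇒ (Q ⇔ R) = 1/2 ⇒ 1/2 = 1/2
¬(((R ⇔ Q) + R) ⇒ (Q ⇔ R)) = ¬1/2 = 1/2
(¬(((Q + R) ⇔ R) ⇒ (P ⇒ R)) ⇔ ((((Q ⇒ Q) ⇔ ¬P) + (Q ⇔ (R ⇔ Q))) ⇔ (¬R ⇒ (R + (R ⇔ Q))))) + ¬(((R ⇔ Q) + R) ⇒ (Q ⇔ R)) = 1/2 + 1/2 = 1/2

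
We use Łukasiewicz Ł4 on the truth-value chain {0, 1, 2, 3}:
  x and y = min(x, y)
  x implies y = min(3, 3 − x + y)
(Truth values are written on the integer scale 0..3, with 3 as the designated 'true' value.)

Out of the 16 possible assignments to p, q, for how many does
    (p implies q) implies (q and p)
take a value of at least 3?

4

p = 0, q = 0 ↦ 0  <
p = 0, q = 1 ↦ 0  <
p = 0, q = 2 ↦ 0  <
p = 0, q = 3 ↦ 0  <
p = 1, q = 0 ↦ 1  <
p = 1, q = 1 ↦ 1  <
p = 1, q = 2 ↦ 1  <
p = 1, q = 3 ↦ 1  <
p = 2, q = 0 ↦ 2  <
p = 2, q = 1 ↦ 2  <
p = 2, q = 2 ↦ 2  <
p = 2, q = 3 ↦ 2  <
p = 3, q = 0 ↦ 3  ≥
p = 3, q = 1 ↦ 3  ≥
p = 3, q = 2 ↦ 3  ≥
p = 3, q = 3 ↦ 3  ≥
So 4 of the 16 assignments meet the threshold.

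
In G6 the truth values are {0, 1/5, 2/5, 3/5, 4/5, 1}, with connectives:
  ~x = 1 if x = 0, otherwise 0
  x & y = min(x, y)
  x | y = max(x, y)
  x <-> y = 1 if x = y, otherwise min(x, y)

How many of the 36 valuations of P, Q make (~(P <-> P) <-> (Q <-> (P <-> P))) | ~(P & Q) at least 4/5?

11

value 1: 11 assignments (counts)
value 0: 25 assignments
So 11 of the 36 assignments meet the threshold.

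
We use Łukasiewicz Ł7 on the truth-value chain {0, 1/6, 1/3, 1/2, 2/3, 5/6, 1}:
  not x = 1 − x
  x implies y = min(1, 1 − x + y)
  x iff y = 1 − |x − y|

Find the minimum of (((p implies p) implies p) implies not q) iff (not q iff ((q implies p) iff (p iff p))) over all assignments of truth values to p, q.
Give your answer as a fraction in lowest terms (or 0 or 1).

Take p = 1/2, q = 1/2:
p implies p = 1/2 implies 1/2 = 1
(p implies p) implies p = 1 implies 1/2 = 1/2
not q = not 1/2 = 1/2
((p implies p) implies p) implies not q = 1/2 implies 1/2 = 1
not q = not 1/2 = 1/2
q implies p = 1/2 implies 1/2 = 1
p iff p = 1/2 iff 1/2 = 1
(q implies p) iff (p iff p) = 1 iff 1 = 1
not q iff ((q implies p) iff (p iff p)) = 1/2 iff 1 = 1/2
(((p implies p) implies p) implies not q) iff (not q iff ((q implies p) iff (p iff p))) = 1 iff 1/2 = 1/2
No assignment yields a value below 1/2, so this is the minimum.

1/2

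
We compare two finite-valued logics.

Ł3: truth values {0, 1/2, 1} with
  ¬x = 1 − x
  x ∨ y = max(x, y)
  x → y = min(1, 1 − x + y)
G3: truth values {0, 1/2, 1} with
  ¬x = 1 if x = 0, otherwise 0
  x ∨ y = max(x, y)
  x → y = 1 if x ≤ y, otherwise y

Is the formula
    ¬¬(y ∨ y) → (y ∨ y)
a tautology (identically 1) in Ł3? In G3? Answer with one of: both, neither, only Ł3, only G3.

only Ł3

In Ł3: every assignment gives 1 — tautology.
In G3: at y = 1/2 the value is 1/2 — not a tautology.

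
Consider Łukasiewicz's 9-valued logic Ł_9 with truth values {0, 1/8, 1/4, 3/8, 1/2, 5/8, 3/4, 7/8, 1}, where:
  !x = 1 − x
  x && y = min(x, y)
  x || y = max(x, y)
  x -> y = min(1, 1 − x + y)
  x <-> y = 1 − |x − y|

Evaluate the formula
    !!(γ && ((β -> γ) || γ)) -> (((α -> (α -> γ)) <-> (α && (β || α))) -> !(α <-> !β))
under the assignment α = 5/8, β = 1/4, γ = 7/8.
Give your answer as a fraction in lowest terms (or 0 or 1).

β -> γ = 1/4 -> 7/8 = 1
(β -> γ) || γ = 1 || 7/8 = 1
γ && ((β -> γ) || γ) = 7/8 && 1 = 7/8
!(γ && ((β -> γ) || γ)) = !7/8 = 1/8
!!(γ && ((β -> γ) || γ)) = !1/8 = 7/8
α -> γ = 5/8 -> 7/8 = 1
α -> (α -> γ) = 5/8 -> 1 = 1
β || α = 1/4 || 5/8 = 5/8
α && (β || α) = 5/8 && 5/8 = 5/8
(α -> (α -> γ)) <-> (α && (β || α)) = 1 <-> 5/8 = 5/8
!β = !1/4 = 3/4
α <-> !β = 5/8 <-> 3/4 = 7/8
!(α <-> !β) = !7/8 = 1/8
((α -> (α -> γ)) <-> (α && (β || α))) -> !(α <-> !β) = 5/8 -> 1/8 = 1/2
!!(γ && ((β -> γ) || γ)) -> (((α -> (α -> γ)) <-> (α && (β || α))) -> !(α <-> !β)) = 7/8 -> 1/2 = 5/8

5/8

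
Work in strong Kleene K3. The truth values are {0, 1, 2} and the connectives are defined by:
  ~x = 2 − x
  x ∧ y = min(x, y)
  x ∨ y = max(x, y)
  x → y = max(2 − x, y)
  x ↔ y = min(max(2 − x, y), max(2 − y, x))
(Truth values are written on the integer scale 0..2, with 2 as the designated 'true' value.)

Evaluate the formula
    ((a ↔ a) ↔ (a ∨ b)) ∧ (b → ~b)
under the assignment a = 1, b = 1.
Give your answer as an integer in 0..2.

a ↔ a = 1 ↔ 1 = 1
a ∨ b = 1 ∨ 1 = 1
(a ↔ a) ↔ (a ∨ b) = 1 ↔ 1 = 1
~b = ~1 = 1
b → ~b = 1 → 1 = 1
((a ↔ a) ↔ (a ∨ b)) ∧ (b → ~b) = 1 ∧ 1 = 1

1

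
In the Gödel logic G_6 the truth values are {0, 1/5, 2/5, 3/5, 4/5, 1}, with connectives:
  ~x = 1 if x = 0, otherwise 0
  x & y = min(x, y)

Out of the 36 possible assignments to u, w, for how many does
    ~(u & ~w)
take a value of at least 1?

value 1: 31 assignments (counts)
value 0: 5 assignments
So 31 of the 36 assignments meet the threshold.

31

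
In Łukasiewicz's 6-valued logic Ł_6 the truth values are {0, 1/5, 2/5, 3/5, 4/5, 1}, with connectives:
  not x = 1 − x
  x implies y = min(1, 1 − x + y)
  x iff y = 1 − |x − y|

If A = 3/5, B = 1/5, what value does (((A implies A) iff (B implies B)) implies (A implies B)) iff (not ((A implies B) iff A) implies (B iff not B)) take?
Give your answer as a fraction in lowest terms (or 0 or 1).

A implies A = 3/5 implies 3/5 = 1
B implies B = 1/5 implies 1/5 = 1
(A implies A) iff (B implies B) = 1 iff 1 = 1
A implies B = 3/5 implies 1/5 = 3/5
((A implies A) iff (B implies B)) implies (A implies B) = 1 implies 3/5 = 3/5
A implies B = 3/5 implies 1/5 = 3/5
(A implies B) iff A = 3/5 iff 3/5 = 1
not ((A implies B) iff A) = not 1 = 0
not B = not 1/5 = 4/5
B iff not B = 1/5 iff 4/5 = 2/5
not ((A implies B) iff A) implies (B iff not B) = 0 implies 2/5 = 1
(((A implies A) iff (B implies B)) implies (A implies B)) iff (not ((A implies B) iff A) implies (B iff not B)) = 3/5 iff 1 = 3/5

3/5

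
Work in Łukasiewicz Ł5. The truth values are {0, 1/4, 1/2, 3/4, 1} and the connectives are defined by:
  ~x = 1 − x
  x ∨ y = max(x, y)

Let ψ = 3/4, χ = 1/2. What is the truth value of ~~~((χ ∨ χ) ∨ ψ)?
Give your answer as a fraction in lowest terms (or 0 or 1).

1/4

χ ∨ χ = 1/2 ∨ 1/2 = 1/2
(χ ∨ χ) ∨ ψ = 1/2 ∨ 3/4 = 3/4
~((χ ∨ χ) ∨ ψ) = ~3/4 = 1/4
~~((χ ∨ χ) ∨ ψ) = ~1/4 = 3/4
~~~((χ ∨ χ) ∨ ψ) = ~3/4 = 1/4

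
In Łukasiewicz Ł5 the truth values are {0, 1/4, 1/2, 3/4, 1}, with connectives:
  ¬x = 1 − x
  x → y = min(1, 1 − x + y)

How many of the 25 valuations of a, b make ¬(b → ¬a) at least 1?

1

value 1: 1 assignment (counts)
value 3/4: 2 assignments
value 1/2: 3 assignments
value 1/4: 4 assignments
value 0: 15 assignments
So 1 of the 25 assignments meets the threshold.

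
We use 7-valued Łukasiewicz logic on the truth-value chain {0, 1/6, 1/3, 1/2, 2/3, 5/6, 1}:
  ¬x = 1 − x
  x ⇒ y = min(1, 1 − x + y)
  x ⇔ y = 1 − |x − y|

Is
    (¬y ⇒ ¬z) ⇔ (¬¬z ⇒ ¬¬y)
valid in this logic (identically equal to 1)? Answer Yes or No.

Yes

At y = 1/3, z = 5/6, for instance:
¬y = ¬1/3 = 2/3
¬z = ¬5/6 = 1/6
¬y ⇒ ¬z = 2/3 ⇒ 1/6 = 1/2
¬¬z = ¬1/6 = 5/6
¬¬y = ¬2/3 = 1/3
¬¬z ⇒ ¬¬y = 5/6 ⇒ 1/3 = 1/2
(¬y ⇒ ¬z) ⇔ (¬¬z ⇒ ¬¬y) = 1/2 ⇔ 1/2 = 1
and checking the remaining 48 assignments likewise gives ≥ 1 in every case.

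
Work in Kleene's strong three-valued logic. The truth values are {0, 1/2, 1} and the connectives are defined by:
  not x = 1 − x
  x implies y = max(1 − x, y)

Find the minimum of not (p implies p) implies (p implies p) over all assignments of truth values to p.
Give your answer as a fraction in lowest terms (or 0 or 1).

Take p = 1/2:
p implies p = 1/2 implies 1/2 = 1/2
not (p implies p) = not 1/2 = 1/2
p implies p = 1/2 implies 1/2 = 1/2
not (p implies p) implies (p implies p) = 1/2 implies 1/2 = 1/2
No assignment yields a value below 1/2, so this is the minimum.

1/2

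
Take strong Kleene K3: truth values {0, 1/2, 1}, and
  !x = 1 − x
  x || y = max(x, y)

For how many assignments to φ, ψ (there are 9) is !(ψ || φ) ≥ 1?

φ = 0, ψ = 0 ↦ 1  ≥
φ = 0, ψ = 1/2 ↦ 1/2  <
φ = 0, ψ = 1 ↦ 0  <
φ = 1/2, ψ = 0 ↦ 1/2  <
φ = 1/2, ψ = 1/2 ↦ 1/2  <
φ = 1/2, ψ = 1 ↦ 0  <
φ = 1, ψ = 0 ↦ 0  <
φ = 1, ψ = 1/2 ↦ 0  <
φ = 1, ψ = 1 ↦ 0  <
So 1 of the 9 assignments meets the threshold.

1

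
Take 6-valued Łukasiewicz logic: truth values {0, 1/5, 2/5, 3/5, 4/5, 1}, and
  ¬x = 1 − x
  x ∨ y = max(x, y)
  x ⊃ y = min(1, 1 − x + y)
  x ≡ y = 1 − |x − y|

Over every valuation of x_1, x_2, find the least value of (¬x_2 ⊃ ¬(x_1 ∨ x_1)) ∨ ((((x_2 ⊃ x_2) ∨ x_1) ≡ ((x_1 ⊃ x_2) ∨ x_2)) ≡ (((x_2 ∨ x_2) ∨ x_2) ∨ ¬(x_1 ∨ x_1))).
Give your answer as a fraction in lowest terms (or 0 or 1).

4/5

Take x_1 = 2/5, x_2 = 1/5:
¬x_2 = ¬1/5 = 4/5
x_1 ∨ x_1 = 2/5 ∨ 2/5 = 2/5
¬(x_1 ∨ x_1) = ¬2/5 = 3/5
¬x_2 ⊃ ¬(x_1 ∨ x_1) = 4/5 ⊃ 3/5 = 4/5
x_2 ⊃ x_2 = 1/5 ⊃ 1/5 = 1
(x_2 ⊃ x_2) ∨ x_1 = 1 ∨ 2/5 = 1
x_1 ⊃ x_2 = 2/5 ⊃ 1/5 = 4/5
(x_1 ⊃ x_2) ∨ x_2 = 4/5 ∨ 1/5 = 4/5
((x_2 ⊃ x_2) ∨ x_1) ≡ ((x_1 ⊃ x_2) ∨ x_2) = 1 ≡ 4/5 = 4/5
x_2 ∨ x_2 = 1/5 ∨ 1/5 = 1/5
(x_2 ∨ x_2) ∨ x_2 = 1/5 ∨ 1/5 = 1/5
x_1 ∨ x_1 = 2/5 ∨ 2/5 = 2/5
¬(x_1 ∨ x_1) = ¬2/5 = 3/5
((x_2 ∨ x_2) ∨ x_2) ∨ ¬(x_1 ∨ x_1) = 1/5 ∨ 3/5 = 3/5
(((x_2 ⊃ x_2) ∨ x_1) ≡ ((x_1 ⊃ x_2) ∨ x_2)) ≡ (((x_2 ∨ x_2) ∨ x_2) ∨ ¬(x_1 ∨ x_1)) = 4/5 ≡ 3/5 = 4/5
(¬x_2 ⊃ ¬(x_1 ∨ x_1)) ∨ ((((x_2 ⊃ x_2) ∨ x_1) ≡ ((x_1 ⊃ x_2) ∨ x_2)) ≡ (((x_2 ∨ x_2) ∨ x_2) ∨ ¬(x_1 ∨ x_1))) = 4/5 ∨ 4/5 = 4/5
No assignment yields a value below 4/5, so this is the minimum.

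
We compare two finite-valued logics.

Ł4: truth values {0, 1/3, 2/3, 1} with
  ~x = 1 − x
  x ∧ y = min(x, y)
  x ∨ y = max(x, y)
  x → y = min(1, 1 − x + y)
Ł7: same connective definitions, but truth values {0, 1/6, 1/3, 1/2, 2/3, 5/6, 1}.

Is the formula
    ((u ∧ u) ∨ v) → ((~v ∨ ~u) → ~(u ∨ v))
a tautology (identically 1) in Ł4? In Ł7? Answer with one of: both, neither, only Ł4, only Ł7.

In Ł4: at u = 0, v = 2/3 the value is 2/3 — not a tautology.
In Ł7: at u = 0, v = 2/3 the value is 2/3 — not a tautology.

neither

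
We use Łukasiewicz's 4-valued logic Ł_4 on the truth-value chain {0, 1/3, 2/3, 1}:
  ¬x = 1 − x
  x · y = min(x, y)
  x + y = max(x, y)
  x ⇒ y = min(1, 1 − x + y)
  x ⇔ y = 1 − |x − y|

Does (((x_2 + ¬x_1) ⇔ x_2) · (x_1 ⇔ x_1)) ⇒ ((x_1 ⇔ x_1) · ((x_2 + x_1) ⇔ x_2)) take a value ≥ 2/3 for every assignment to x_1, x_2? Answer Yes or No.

No

Counterexample: take x_1 = 1, x_2 = 0.
¬x_1 = ¬1 = 0
x_2 + ¬x_1 = 0 + 0 = 0
(x_2 + ¬x_1) ⇔ x_2 = 0 ⇔ 0 = 1
x_1 ⇔ x_1 = 1 ⇔ 1 = 1
((x_2 + ¬x_1) ⇔ x_2) · (x_1 ⇔ x_1) = 1 · 1 = 1
x_1 ⇔ x_1 = 1 ⇔ 1 = 1
x_2 + x_1 = 0 + 1 = 1
(x_2 + x_1) ⇔ x_2 = 1 ⇔ 0 = 0
(x_1 ⇔ x_1) · ((x_2 + x_1) ⇔ x_2) = 1 · 0 = 0
(((x_2 + ¬x_1) ⇔ x_2) · (x_1 ⇔ x_1)) ⇒ ((x_1 ⇔ x_1) · ((x_2 + x_1) ⇔ x_2)) = 1 ⇒ 0 = 0
This gives 0, which is below 2/3.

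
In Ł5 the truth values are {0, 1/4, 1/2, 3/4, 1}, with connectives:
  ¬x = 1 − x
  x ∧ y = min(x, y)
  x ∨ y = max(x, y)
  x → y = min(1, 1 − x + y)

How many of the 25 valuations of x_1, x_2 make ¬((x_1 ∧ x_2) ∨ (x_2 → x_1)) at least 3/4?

value 1: 1 assignment (counts)
value 3/4: 2 assignments (counts)
value 1/2: 3 assignments
value 1/4: 4 assignments
value 0: 15 assignments
So 3 of the 25 assignments meet the threshold.

3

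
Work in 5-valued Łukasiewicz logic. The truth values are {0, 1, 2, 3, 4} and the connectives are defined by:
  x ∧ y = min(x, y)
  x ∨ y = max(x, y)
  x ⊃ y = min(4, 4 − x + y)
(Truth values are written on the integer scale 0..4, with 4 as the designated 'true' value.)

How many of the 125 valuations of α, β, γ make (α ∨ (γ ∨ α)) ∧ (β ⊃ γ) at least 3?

value 4: 35 assignments (counts)
value 3: 33 assignments (counts)
value 2: 28 assignments
value 1: 20 assignments
value 0: 9 assignments
So 68 of the 125 assignments meet the threshold.

68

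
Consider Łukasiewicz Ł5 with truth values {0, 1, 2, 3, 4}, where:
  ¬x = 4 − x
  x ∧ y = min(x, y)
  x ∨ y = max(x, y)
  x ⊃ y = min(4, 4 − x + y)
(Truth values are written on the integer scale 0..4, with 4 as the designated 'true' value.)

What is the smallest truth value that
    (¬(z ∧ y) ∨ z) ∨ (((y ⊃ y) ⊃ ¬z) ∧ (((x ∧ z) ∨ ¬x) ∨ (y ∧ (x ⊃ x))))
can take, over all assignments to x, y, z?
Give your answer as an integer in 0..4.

2

Take x = 0, y = 2, z = 2:
z ∧ y = 2 ∧ 2 = 2
¬(z ∧ y) = ¬2 = 2
¬(z ∧ y) ∨ z = 2 ∨ 2 = 2
y ⊃ y = 2 ⊃ 2 = 4
¬z = ¬2 = 2
(y ⊃ y) ⊃ ¬z = 4 ⊃ 2 = 2
x ∧ z = 0 ∧ 2 = 0
¬x = ¬0 = 4
(x ∧ z) ∨ ¬x = 0 ∨ 4 = 4
x ⊃ x = 0 ⊃ 0 = 4
y ∧ (x ⊃ x) = 2 ∧ 4 = 2
((x ∧ z) ∨ ¬x) ∨ (y ∧ (x ⊃ x)) = 4 ∨ 2 = 4
((y ⊃ y) ⊃ ¬z) ∧ (((x ∧ z) ∨ ¬x) ∨ (y ∧ (x ⊃ x))) = 2 ∧ 4 = 2
(¬(z ∧ y) ∨ z) ∨ (((y ⊃ y) ⊃ ¬z) ∧ (((x ∧ z) ∨ ¬x) ∨ (y ∧ (x ⊃ x)))) = 2 ∨ 2 = 2
No assignment yields a value below 2, so this is the minimum.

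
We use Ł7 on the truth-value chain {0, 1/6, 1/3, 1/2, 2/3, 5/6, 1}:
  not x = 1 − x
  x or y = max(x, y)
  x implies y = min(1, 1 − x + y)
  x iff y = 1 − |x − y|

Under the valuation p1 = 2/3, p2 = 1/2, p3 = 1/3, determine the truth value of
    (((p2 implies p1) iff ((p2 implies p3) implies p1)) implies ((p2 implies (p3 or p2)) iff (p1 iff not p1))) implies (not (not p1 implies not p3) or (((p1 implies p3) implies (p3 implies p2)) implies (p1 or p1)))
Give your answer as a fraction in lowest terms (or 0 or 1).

5/6

p2 implies p1 = 1/2 implies 2/3 = 1
p2 implies p3 = 1/2 implies 1/3 = 5/6
(p2 implies p3) implies p1 = 5/6 implies 2/3 = 5/6
(p2 implies p1) iff ((p2 implies p3) implies p1) = 1 iff 5/6 = 5/6
p3 or p2 = 1/3 or 1/2 = 1/2
p2 implies (p3 or p2) = 1/2 implies 1/2 = 1
not p1 = not 2/3 = 1/3
p1 iff not p1 = 2/3 iff 1/3 = 2/3
(p2 implies (p3 or p2)) iff (p1 iff not p1) = 1 iff 2/3 = 2/3
((p2 implies p1) iff ((p2 implies p3) implies p1)) implies ((p2 implies (p3 or p2)) iff (p1 iff not p1)) = 5/6 implies 2/3 = 5/6
not p1 = not 2/3 = 1/3
not p3 = not 1/3 = 2/3
not p1 implies not p3 = 1/3 implies 2/3 = 1
not (not p1 implies not p3) = not 1 = 0
p1 implies p3 = 2/3 implies 1/3 = 2/3
p3 implies p2 = 1/3 implies 1/2 = 1
(p1 implies p3) implies (p3 implies p2) = 2/3 implies 1 = 1
p1 or p1 = 2/3 or 2/3 = 2/3
((p1 implies p3) implies (p3 implies p2)) implies (p1 or p1) = 1 implies 2/3 = 2/3
not (not p1 implies not p3) or (((p1 implies p3) implies (p3 implies p2)) implies (p1 or p1)) = 0 or 2/3 = 2/3
(((p2 implies p1) iff ((p2 implies p3) implies p1)) implies ((p2 implies (p3 or p2)) iff (p1 iff not p1))) implies (not (not p1 implies not p3) or (((p1 implies p3) implies (p3 implies p2)) implies (p1 or p1))) = 5/6 implies 2/3 = 5/6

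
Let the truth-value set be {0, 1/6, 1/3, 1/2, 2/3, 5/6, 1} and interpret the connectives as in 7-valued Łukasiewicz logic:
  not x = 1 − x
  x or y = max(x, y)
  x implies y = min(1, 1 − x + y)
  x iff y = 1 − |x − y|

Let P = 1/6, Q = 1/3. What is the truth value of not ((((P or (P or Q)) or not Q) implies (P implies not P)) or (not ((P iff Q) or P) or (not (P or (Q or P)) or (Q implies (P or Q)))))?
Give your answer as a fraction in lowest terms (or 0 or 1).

P or Q = 1/6 or 1/3 = 1/3
P or (P or Q) = 1/6 or 1/3 = 1/3
not Q = not 1/3 = 2/3
(P or (P or Q)) or not Q = 1/3 or 2/3 = 2/3
not P = not 1/6 = 5/6
P implies not P = 1/6 implies 5/6 = 1
((P or (P or Q)) or not Q) implies (P implies not P) = 2/3 implies 1 = 1
P iff Q = 1/6 iff 1/3 = 5/6
(P iff Q) or P = 5/6 or 1/6 = 5/6
not ((P iff Q) or P) = not 5/6 = 1/6
Q or P = 1/3 or 1/6 = 1/3
P or (Q or P) = 1/6 or 1/3 = 1/3
not (P or (Q or P)) = not 1/3 = 2/3
P or Q = 1/6 or 1/3 = 1/3
Q implies (P or Q) = 1/3 implies 1/3 = 1
not (P or (Q or P)) or (Q implies (P or Q)) = 2/3 or 1 = 1
not ((P iff Q) or P) or (not (P or (Q or P)) or (Q implies (P or Q))) = 1/6 or 1 = 1
(((P or (P or Q)) or not Q) implies (P implies not P)) or (not ((P iff Q) or P) or (not (P or (Q or P)) or (Q implies (P or Q)))) = 1 or 1 = 1
not ((((P or (P or Q)) or not Q) implies (P implies not P)) or (not ((P iff Q) or P) or (not (P or (Q or P)) or (Q implies (P or Q))))) = not 1 = 0

0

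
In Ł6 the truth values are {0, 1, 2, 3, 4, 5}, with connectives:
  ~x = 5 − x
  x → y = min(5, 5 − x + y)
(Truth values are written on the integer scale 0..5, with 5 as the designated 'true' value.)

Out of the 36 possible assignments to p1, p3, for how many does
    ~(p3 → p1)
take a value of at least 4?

3

value 5: 1 assignment (counts)
value 4: 2 assignments (counts)
value 3: 3 assignments
value 2: 4 assignments
value 1: 5 assignments
value 0: 21 assignments
So 3 of the 36 assignments meet the threshold.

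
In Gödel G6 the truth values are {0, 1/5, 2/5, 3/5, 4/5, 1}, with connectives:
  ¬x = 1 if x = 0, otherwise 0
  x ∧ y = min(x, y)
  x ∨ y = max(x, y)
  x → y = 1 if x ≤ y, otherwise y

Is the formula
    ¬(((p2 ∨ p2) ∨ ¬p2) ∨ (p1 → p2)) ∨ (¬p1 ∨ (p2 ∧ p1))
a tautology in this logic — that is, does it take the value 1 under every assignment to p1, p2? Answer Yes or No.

Counterexample: take p1 = 1/5, p2 = 0.
p2 ∨ p2 = 0 ∨ 0 = 0
¬p2 = ¬0 = 1
(p2 ∨ p2) ∨ ¬p2 = 0 ∨ 1 = 1
p1 → p2 = 1/5 → 0 = 0
((p2 ∨ p2) ∨ ¬p2) ∨ (p1 → p2) = 1 ∨ 0 = 1
¬(((p2 ∨ p2) ∨ ¬p2) ∨ (p1 → p2)) = ¬1 = 0
¬p1 = ¬1/5 = 0
p2 ∧ p1 = 0 ∧ 1/5 = 0
¬p1 ∨ (p2 ∧ p1) = 0 ∨ 0 = 0
¬(((p2 ∨ p2) ∨ ¬p2) ∨ (p1 → p2)) ∨ (¬p1 ∨ (p2 ∧ p1)) = 0 ∨ 0 = 0
This gives 0 ≠ 1.

No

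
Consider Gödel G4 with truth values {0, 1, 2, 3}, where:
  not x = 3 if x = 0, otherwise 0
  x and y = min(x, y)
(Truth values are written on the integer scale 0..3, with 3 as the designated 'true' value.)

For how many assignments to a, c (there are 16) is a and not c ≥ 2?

2

a = 0, c = 0 ↦ 0  <
a = 0, c = 1 ↦ 0  <
a = 0, c = 2 ↦ 0  <
a = 0, c = 3 ↦ 0  <
a = 1, c = 0 ↦ 1  <
a = 1, c = 1 ↦ 0  <
a = 1, c = 2 ↦ 0  <
a = 1, c = 3 ↦ 0  <
a = 2, c = 0 ↦ 2  ≥
a = 2, c = 1 ↦ 0  <
a = 2, c = 2 ↦ 0  <
a = 2, c = 3 ↦ 0  <
a = 3, c = 0 ↦ 3  ≥
a = 3, c = 1 ↦ 0  <
a = 3, c = 2 ↦ 0  <
a = 3, c = 3 ↦ 0  <
So 2 of the 16 assignments meet the threshold.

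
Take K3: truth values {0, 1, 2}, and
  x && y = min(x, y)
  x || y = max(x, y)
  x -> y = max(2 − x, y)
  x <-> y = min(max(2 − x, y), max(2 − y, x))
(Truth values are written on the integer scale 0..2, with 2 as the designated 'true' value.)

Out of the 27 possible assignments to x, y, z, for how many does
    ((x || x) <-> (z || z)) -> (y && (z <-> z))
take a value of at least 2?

value 2: 10 assignments (counts)
value 1: 15 assignments
value 0: 2 assignments
So 10 of the 27 assignments meet the threshold.

10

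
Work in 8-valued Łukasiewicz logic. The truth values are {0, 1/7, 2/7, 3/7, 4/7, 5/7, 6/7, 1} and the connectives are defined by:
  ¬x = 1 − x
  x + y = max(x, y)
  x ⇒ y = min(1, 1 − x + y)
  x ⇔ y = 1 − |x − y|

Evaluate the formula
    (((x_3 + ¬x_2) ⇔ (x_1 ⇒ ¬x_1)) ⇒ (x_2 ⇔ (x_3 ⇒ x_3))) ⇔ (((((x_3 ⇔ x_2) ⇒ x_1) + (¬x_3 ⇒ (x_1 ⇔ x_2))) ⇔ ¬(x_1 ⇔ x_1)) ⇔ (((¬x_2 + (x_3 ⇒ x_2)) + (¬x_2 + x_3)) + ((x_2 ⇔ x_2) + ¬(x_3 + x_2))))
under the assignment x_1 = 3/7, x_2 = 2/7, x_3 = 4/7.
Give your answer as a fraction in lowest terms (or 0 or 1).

3/7

¬x_2 = ¬2/7 = 5/7
x_3 + ¬x_2 = 4/7 + 5/7 = 5/7
¬x_1 = ¬3/7 = 4/7
x_1 ⇒ ¬x_1 = 3/7 ⇒ 4/7 = 1
(x_3 + ¬x_2) ⇔ (x_1 ⇒ ¬x_1) = 5/7 ⇔ 1 = 5/7
x_3 ⇒ x_3 = 4/7 ⇒ 4/7 = 1
x_2 ⇔ (x_3 ⇒ x_3) = 2/7 ⇔ 1 = 2/7
((x_3 + ¬x_2) ⇔ (x_1 ⇒ ¬x_1)) ⇒ (x_2 ⇔ (x_3 ⇒ x_3)) = 5/7 ⇒ 2/7 = 4/7
x_3 ⇔ x_2 = 4/7 ⇔ 2/7 = 5/7
(x_3 ⇔ x_2) ⇒ x_1 = 5/7 ⇒ 3/7 = 5/7
¬x_3 = ¬4/7 = 3/7
x_1 ⇔ x_2 = 3/7 ⇔ 2/7 = 6/7
¬x_3 ⇒ (x_1 ⇔ x_2) = 3/7 ⇒ 6/7 = 1
((x_3 ⇔ x_2) ⇒ x_1) + (¬x_3 ⇒ (x_1 ⇔ x_2)) = 5/7 + 1 = 1
x_1 ⇔ x_1 = 3/7 ⇔ 3/7 = 1
¬(x_1 ⇔ x_1) = ¬1 = 0
(((x_3 ⇔ x_2) ⇒ x_1) + (¬x_3 ⇒ (x_1 ⇔ x_2))) ⇔ ¬(x_1 ⇔ x_1) = 1 ⇔ 0 = 0
¬x_2 = ¬2/7 = 5/7
x_3 ⇒ x_2 = 4/7 ⇒ 2/7 = 5/7
¬x_2 + (x_3 ⇒ x_2) = 5/7 + 5/7 = 5/7
¬x_2 = ¬2/7 = 5/7
¬x_2 + x_3 = 5/7 + 4/7 = 5/7
(¬x_2 + (x_3 ⇒ x_2)) + (¬x_2 + x_3) = 5/7 + 5/7 = 5/7
x_2 ⇔ x_2 = 2/7 ⇔ 2/7 = 1
x_3 + x_2 = 4/7 + 2/7 = 4/7
¬(x_3 + x_2) = ¬4/7 = 3/7
(x_2 ⇔ x_2) + ¬(x_3 + x_2) = 1 + 3/7 = 1
((¬x_2 + (x_3 ⇒ x_2)) + (¬x_2 + x_3)) + ((x_2 ⇔ x_2) + ¬(x_3 + x_2)) = 5/7 + 1 = 1
((((x_3 ⇔ x_2) ⇒ x_1) + (¬x_3 ⇒ (x_1 ⇔ x_2))) ⇔ ¬(x_1 ⇔ x_1)) ⇔ (((¬x_2 + (x_3 ⇒ x_2)) + (¬x_2 + x_3)) + ((x_2 ⇔ x_2) + ¬(x_3 + x_2))) = 0 ⇔ 1 = 0
(((x_3 + ¬x_2) ⇔ (x_1 ⇒ ¬x_1)) ⇒ (x_2 ⇔ (x_3 ⇒ x_3))) ⇔ (((((x_3 ⇔ x_2) ⇒ x_1) + (¬x_3 ⇒ (x_1 ⇔ x_2))) ⇔ ¬(x_1 ⇔ x_1)) ⇔ (((¬x_2 + (x_3 ⇒ x_2)) + (¬x_2 + x_3)) + ((x_2 ⇔ x_2) + ¬(x_3 + x_2)))) = 4/7 ⇔ 0 = 3/7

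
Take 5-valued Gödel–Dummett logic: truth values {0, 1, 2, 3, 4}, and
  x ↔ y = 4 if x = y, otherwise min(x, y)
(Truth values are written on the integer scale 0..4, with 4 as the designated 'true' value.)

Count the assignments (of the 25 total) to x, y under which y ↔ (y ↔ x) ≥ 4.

value 4: 11 assignments (counts)
value 3: 2 assignments
value 2: 3 assignments
value 1: 4 assignments
value 0: 5 assignments
So 11 of the 25 assignments meet the threshold.

11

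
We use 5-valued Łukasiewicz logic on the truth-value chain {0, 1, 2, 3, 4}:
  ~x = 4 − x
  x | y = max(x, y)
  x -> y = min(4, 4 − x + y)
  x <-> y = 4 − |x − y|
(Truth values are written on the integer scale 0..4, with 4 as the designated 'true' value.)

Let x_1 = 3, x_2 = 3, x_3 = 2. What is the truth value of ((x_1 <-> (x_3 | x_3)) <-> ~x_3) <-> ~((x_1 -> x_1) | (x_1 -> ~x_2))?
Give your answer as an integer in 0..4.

1

x_3 | x_3 = 2 | 2 = 2
x_1 <-> (x_3 | x_3) = 3 <-> 2 = 3
~x_3 = ~2 = 2
(x_1 <-> (x_3 | x_3)) <-> ~x_3 = 3 <-> 2 = 3
x_1 -> x_1 = 3 -> 3 = 4
~x_2 = ~3 = 1
x_1 -> ~x_2 = 3 -> 1 = 2
(x_1 -> x_1) | (x_1 -> ~x_2) = 4 | 2 = 4
~((x_1 -> x_1) | (x_1 -> ~x_2)) = ~4 = 0
((x_1 <-> (x_3 | x_3)) <-> ~x_3) <-> ~((x_1 -> x_1) | (x_1 -> ~x_2)) = 3 <-> 0 = 1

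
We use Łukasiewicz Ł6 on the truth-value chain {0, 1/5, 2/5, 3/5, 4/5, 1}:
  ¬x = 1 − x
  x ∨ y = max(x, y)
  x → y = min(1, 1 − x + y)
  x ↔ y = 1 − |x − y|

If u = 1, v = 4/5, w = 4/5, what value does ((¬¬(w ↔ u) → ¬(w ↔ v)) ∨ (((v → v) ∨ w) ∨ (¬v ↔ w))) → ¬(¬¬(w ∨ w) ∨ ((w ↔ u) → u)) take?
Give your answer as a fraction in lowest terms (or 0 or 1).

w ↔ u = 4/5 ↔ 1 = 4/5
¬(w ↔ u) = ¬4/5 = 1/5
¬¬(w ↔ u) = ¬1/5 = 4/5
w ↔ v = 4/5 ↔ 4/5 = 1
¬(w ↔ v) = ¬1 = 0
¬¬(w ↔ u) → ¬(w ↔ v) = 4/5 → 0 = 1/5
v → v = 4/5 → 4/5 = 1
(v → v) ∨ w = 1 ∨ 4/5 = 1
¬v = ¬4/5 = 1/5
¬v ↔ w = 1/5 ↔ 4/5 = 2/5
((v → v) ∨ w) ∨ (¬v ↔ w) = 1 ∨ 2/5 = 1
(¬¬(w ↔ u) → ¬(w ↔ v)) ∨ (((v → v) ∨ w) ∨ (¬v ↔ w)) = 1/5 ∨ 1 = 1
w ∨ w = 4/5 ∨ 4/5 = 4/5
¬(w ∨ w) = ¬4/5 = 1/5
¬¬(w ∨ w) = ¬1/5 = 4/5
w ↔ u = 4/5 ↔ 1 = 4/5
(w ↔ u) → u = 4/5 → 1 = 1
¬¬(w ∨ w) ∨ ((w ↔ u) → u) = 4/5 ∨ 1 = 1
¬(¬¬(w ∨ w) ∨ ((w ↔ u) → u)) = ¬1 = 0
((¬¬(w ↔ u) → ¬(w ↔ v)) ∨ (((v → v) ∨ w) ∨ (¬v ↔ w))) → ¬(¬¬(w ∨ w) ∨ ((w ↔ u) → u)) = 1 → 0 = 0

0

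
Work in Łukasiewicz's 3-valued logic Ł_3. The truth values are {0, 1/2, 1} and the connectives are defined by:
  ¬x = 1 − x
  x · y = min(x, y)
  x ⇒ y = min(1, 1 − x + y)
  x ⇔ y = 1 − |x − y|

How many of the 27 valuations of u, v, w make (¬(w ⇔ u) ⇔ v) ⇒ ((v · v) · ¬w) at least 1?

value 1: 12 assignments (counts)
value 1/2: 10 assignments
value 0: 5 assignments
So 12 of the 27 assignments meet the threshold.

12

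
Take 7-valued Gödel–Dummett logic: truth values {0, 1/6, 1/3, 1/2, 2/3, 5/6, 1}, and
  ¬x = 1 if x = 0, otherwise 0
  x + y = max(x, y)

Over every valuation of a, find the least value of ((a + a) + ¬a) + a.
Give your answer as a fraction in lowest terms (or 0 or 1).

Take a = 1/6:
a + a = 1/6 + 1/6 = 1/6
¬a = ¬1/6 = 0
(a + a) + ¬a = 1/6 + 0 = 1/6
((a + a) + ¬a) + a = 1/6 + 1/6 = 1/6
No assignment yields a value below 1/6, so this is the minimum.

1/6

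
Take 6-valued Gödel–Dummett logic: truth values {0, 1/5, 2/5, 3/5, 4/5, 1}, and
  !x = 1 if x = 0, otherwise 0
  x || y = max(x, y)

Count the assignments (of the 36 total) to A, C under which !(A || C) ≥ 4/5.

1

value 1: 1 assignment (counts)
value 0: 35 assignments
So 1 of the 36 assignments meets the threshold.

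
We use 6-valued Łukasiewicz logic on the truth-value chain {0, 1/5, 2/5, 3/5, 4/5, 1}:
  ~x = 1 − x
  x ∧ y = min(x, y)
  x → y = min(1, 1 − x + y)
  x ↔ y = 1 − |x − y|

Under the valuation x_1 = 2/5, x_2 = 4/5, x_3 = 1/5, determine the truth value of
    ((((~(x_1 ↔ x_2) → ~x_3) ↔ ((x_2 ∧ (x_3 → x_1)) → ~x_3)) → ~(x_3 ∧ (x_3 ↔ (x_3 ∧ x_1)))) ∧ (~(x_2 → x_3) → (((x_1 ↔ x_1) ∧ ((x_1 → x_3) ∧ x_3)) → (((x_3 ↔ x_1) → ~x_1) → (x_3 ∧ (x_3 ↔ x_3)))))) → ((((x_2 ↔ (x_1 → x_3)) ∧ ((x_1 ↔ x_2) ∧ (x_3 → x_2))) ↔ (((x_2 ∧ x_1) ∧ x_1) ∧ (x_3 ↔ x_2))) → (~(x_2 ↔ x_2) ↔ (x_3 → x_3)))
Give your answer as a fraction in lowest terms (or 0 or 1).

x_1 ↔ x_2 = 2/5 ↔ 4/5 = 3/5
~(x_1 ↔ x_2) = ~3/5 = 2/5
~x_3 = ~1/5 = 4/5
~(x_1 ↔ x_2) → ~x_3 = 2/5 → 4/5 = 1
x_3 → x_1 = 1/5 → 2/5 = 1
x_2 ∧ (x_3 → x_1) = 4/5 ∧ 1 = 4/5
~x_3 = ~1/5 = 4/5
(x_2 ∧ (x_3 → x_1)) → ~x_3 = 4/5 → 4/5 = 1
(~(x_1 ↔ x_2) → ~x_3) ↔ ((x_2 ∧ (x_3 → x_1)) → ~x_3) = 1 ↔ 1 = 1
x_3 ∧ x_1 = 1/5 ∧ 2/5 = 1/5
x_3 ↔ (x_3 ∧ x_1) = 1/5 ↔ 1/5 = 1
x_3 ∧ (x_3 ↔ (x_3 ∧ x_1)) = 1/5 ∧ 1 = 1/5
~(x_3 ∧ (x_3 ↔ (x_3 ∧ x_1))) = ~1/5 = 4/5
((~(x_1 ↔ x_2) → ~x_3) ↔ ((x_2 ∧ (x_3 → x_1)) → ~x_3)) → ~(x_3 ∧ (x_3 ↔ (x_3 ∧ x_1))) = 1 → 4/5 = 4/5
x_2 → x_3 = 4/5 → 1/5 = 2/5
~(x_2 → x_3) = ~2/5 = 3/5
x_1 ↔ x_1 = 2/5 ↔ 2/5 = 1
x_1 → x_3 = 2/5 → 1/5 = 4/5
(x_1 → x_3) ∧ x_3 = 4/5 ∧ 1/5 = 1/5
(x_1 ↔ x_1) ∧ ((x_1 → x_3) ∧ x_3) = 1 ∧ 1/5 = 1/5
x_3 ↔ x_1 = 1/5 ↔ 2/5 = 4/5
~x_1 = ~2/5 = 3/5
(x_3 ↔ x_1) → ~x_1 = 4/5 → 3/5 = 4/5
x_3 ↔ x_3 = 1/5 ↔ 1/5 = 1
x_3 ∧ (x_3 ↔ x_3) = 1/5 ∧ 1 = 1/5
((x_3 ↔ x_1) → ~x_1) → (x_3 ∧ (x_3 ↔ x_3)) = 4/5 → 1/5 = 2/5
((x_1 ↔ x_1) ∧ ((x_1 → x_3) ∧ x_3)) → (((x_3 ↔ x_1) → ~x_1) → (x_3 ∧ (x_3 ↔ x_3))) = 1/5 → 2/5 = 1
~(x_2 → x_3) → (((x_1 ↔ x_1) ∧ ((x_1 → x_3) ∧ x_3)) → (((x_3 ↔ x_1) → ~x_1) → (x_3 ∧ (x_3 ↔ x_3)))) = 3/5 → 1 = 1
(((~(x_1 ↔ x_2) → ~x_3) ↔ ((x_2 ∧ (x_3 → x_1)) → ~x_3)) → ~(x_3 ∧ (x_3 ↔ (x_3 ∧ x_1)))) ∧ (~(x_2 → x_3) → (((x_1 ↔ x_1) ∧ ((x_1 → x_3) ∧ x_3)) → (((x_3 ↔ x_1) → ~x_1) → (x_3 ∧ (x_3 ↔ x_3))))) = 4/5 ∧ 1 = 4/5
x_1 → x_3 = 2/5 → 1/5 = 4/5
x_2 ↔ (x_1 → x_3) = 4/5 ↔ 4/5 = 1
x_1 ↔ x_2 = 2/5 ↔ 4/5 = 3/5
x_3 → x_2 = 1/5 → 4/5 = 1
(x_1 ↔ x_2) ∧ (x_3 → x_2) = 3/5 ∧ 1 = 3/5
(x_2 ↔ (x_1 → x_3)) ∧ ((x_1 ↔ x_2) ∧ (x_3 → x_2)) = 1 ∧ 3/5 = 3/5
x_2 ∧ x_1 = 4/5 ∧ 2/5 = 2/5
(x_2 ∧ x_1) ∧ x_1 = 2/5 ∧ 2/5 = 2/5
x_3 ↔ x_2 = 1/5 ↔ 4/5 = 2/5
((x_2 ∧ x_1) ∧ x_1) ∧ (x_3 ↔ x_2) = 2/5 ∧ 2/5 = 2/5
((x_2 ↔ (x_1 → x_3)) ∧ ((x_1 ↔ x_2) ∧ (x_3 → x_2))) ↔ (((x_2 ∧ x_1) ∧ x_1) ∧ (x_3 ↔ x_2)) = 3/5 ↔ 2/5 = 4/5
x_2 ↔ x_2 = 4/5 ↔ 4/5 = 1
~(x_2 ↔ x_2) = ~1 = 0
x_3 → x_3 = 1/5 → 1/5 = 1
~(x_2 ↔ x_2) ↔ (x_3 → x_3) = 0 ↔ 1 = 0
(((x_2 ↔ (x_1 → x_3)) ∧ ((x_1 ↔ x_2) ∧ (x_3 → x_2))) ↔ (((x_2 ∧ x_1) ∧ x_1) ∧ (x_3 ↔ x_2))) → (~(x_2 ↔ x_2) ↔ (x_3 → x_3)) = 4/5 → 0 = 1/5
((((~(x_1 ↔ x_2) → ~x_3) ↔ ((x_2 ∧ (x_3 → x_1)) → ~x_3)) → ~(x_3 ∧ (x_3 ↔ (x_3 ∧ x_1)))) ∧ (~(x_2 → x_3) → (((x_1 ↔ x_1) ∧ ((x_1 → x_3) ∧ x_3)) → (((x_3 ↔ x_1) → ~x_1) → (x_3 ∧ (x_3 ↔ x_3)))))) → ((((x_2 ↔ (x_1 → x_3)) ∧ ((x_1 ↔ x_2) ∧ (x_3 → x_2))) ↔ (((x_2 ∧ x_1) ∧ x_1) ∧ (x_3 ↔ x_2))) → (~(x_2 ↔ x_2) ↔ (x_3 → x_3))) = 4/5 → 1/5 = 2/5

2/5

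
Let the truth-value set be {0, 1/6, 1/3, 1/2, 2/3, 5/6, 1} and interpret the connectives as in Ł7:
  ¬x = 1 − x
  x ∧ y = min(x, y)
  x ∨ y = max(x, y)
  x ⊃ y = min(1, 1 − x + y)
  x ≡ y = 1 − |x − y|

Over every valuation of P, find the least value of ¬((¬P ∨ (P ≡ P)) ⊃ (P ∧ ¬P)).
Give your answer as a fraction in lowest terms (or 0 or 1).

Take P = 1/2:
¬P = ¬1/2 = 1/2
P ≡ P = 1/2 ≡ 1/2 = 1
¬P ∨ (P ≡ P) = 1/2 ∨ 1 = 1
¬P = ¬1/2 = 1/2
P ∧ ¬P = 1/2 ∧ 1/2 = 1/2
(¬P ∨ (P ≡ P)) ⊃ (P ∧ ¬P) = 1 ⊃ 1/2 = 1/2
¬((¬P ∨ (P ≡ P)) ⊃ (P ∧ ¬P)) = ¬1/2 = 1/2
No assignment yields a value below 1/2, so this is the minimum.

1/2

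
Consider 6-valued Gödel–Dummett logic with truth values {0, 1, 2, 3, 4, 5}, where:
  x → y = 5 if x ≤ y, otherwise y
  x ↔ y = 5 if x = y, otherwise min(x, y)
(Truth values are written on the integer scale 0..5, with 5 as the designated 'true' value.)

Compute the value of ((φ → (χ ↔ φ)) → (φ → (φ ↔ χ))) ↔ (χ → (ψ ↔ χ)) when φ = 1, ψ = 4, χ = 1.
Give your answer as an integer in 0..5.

5

χ ↔ φ = 1 ↔ 1 = 5
φ → (χ ↔ φ) = 1 → 5 = 5
φ ↔ χ = 1 ↔ 1 = 5
φ → (φ ↔ χ) = 1 → 5 = 5
(φ → (χ ↔ φ)) → (φ → (φ ↔ χ)) = 5 → 5 = 5
ψ ↔ χ = 4 ↔ 1 = 1
χ → (ψ ↔ χ) = 1 → 1 = 5
((φ → (χ ↔ φ)) → (φ → (φ ↔ χ))) ↔ (χ → (ψ ↔ χ)) = 5 ↔ 5 = 5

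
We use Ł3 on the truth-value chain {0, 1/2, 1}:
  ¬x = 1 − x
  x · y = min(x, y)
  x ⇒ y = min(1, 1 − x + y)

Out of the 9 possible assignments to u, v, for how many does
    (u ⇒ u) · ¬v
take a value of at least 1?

3

u = 0, v = 0 ↦ 1  ≥
u = 0, v = 1/2 ↦ 1/2  <
u = 0, v = 1 ↦ 0  <
u = 1/2, v = 0 ↦ 1  ≥
u = 1/2, v = 1/2 ↦ 1/2  <
u = 1/2, v = 1 ↦ 0  <
u = 1, v = 0 ↦ 1  ≥
u = 1, v = 1/2 ↦ 1/2  <
u = 1, v = 1 ↦ 0  <
So 3 of the 9 assignments meet the threshold.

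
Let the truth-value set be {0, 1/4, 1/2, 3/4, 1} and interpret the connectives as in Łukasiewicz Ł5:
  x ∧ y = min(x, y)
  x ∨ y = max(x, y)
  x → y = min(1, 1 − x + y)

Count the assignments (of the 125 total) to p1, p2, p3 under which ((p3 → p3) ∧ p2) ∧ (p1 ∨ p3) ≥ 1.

9

value 1: 9 assignments (counts)
value 3/4: 23 assignments
value 1/2: 31 assignments
value 1/4: 33 assignments
value 0: 29 assignments
So 9 of the 125 assignments meet the threshold.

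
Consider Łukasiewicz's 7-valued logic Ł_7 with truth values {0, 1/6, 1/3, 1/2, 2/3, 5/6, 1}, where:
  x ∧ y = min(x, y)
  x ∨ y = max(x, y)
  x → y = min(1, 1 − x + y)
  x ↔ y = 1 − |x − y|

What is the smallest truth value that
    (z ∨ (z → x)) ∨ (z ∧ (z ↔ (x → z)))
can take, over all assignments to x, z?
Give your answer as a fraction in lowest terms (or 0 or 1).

1/2

Take x = 0, z = 1/2:
z → x = 1/2 → 0 = 1/2
z ∨ (z → x) = 1/2 ∨ 1/2 = 1/2
x → z = 0 → 1/2 = 1
z ↔ (x → z) = 1/2 ↔ 1 = 1/2
z ∧ (z ↔ (x → z)) = 1/2 ∧ 1/2 = 1/2
(z ∨ (z → x)) ∨ (z ∧ (z ↔ (x → z))) = 1/2 ∨ 1/2 = 1/2
No assignment yields a value below 1/2, so this is the minimum.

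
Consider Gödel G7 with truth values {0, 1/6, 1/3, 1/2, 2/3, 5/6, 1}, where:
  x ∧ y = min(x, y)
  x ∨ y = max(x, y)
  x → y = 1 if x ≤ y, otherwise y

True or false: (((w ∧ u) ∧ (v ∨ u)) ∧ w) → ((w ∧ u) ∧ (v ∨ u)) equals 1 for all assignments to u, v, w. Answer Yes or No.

Yes

At u = 1/6, v = 0, w = 1/6, for instance:
w ∧ u = 1/6 ∧ 1/6 = 1/6
v ∨ u = 0 ∨ 1/6 = 1/6
(w ∧ u) ∧ (v ∨ u) = 1/6 ∧ 1/6 = 1/6
((w ∧ u) ∧ (v ∨ u)) ∧ w = 1/6 ∧ 1/6 = 1/6
(((w ∧ u) ∧ (v ∨ u)) ∧ w) → ((w ∧ u) ∧ (v ∨ u)) = 1/6 → 1/6 = 1
and checking the remaining 342 assignments likewise gives ≥ 1 in every case.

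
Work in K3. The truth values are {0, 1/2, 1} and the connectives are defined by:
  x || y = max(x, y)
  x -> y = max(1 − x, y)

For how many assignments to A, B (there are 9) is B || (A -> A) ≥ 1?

A = 0, B = 0 ↦ 1  ≥
A = 0, B = 1/2 ↦ 1  ≥
A = 0, B = 1 ↦ 1  ≥
A = 1/2, B = 0 ↦ 1/2  <
A = 1/2, B = 1/2 ↦ 1/2  <
A = 1/2, B = 1 ↦ 1  ≥
A = 1, B = 0 ↦ 1  ≥
A = 1, B = 1/2 ↦ 1  ≥
A = 1, B = 1 ↦ 1  ≥
So 7 of the 9 assignments meet the threshold.

7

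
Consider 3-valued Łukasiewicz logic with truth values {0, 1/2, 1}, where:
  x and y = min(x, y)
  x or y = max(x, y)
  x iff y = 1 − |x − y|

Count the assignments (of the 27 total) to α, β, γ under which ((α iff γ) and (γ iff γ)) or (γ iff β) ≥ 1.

value 1: 15 assignments (counts)
value 1/2: 10 assignments
value 0: 2 assignments
So 15 of the 27 assignments meet the threshold.

15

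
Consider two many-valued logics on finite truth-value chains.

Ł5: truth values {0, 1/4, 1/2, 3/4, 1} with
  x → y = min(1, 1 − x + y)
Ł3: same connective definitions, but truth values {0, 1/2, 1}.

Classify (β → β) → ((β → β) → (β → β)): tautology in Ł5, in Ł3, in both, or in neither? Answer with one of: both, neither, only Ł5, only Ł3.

In Ł5: every assignment gives 1 — tautology.
In Ł3: every assignment gives 1 — tautology.

both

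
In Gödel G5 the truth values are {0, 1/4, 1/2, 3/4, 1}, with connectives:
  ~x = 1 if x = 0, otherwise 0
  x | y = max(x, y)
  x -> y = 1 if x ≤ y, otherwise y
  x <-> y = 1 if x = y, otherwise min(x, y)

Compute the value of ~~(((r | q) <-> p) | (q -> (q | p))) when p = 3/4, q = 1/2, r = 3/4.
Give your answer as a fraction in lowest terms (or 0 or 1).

r | q = 3/4 | 1/2 = 3/4
(r | q) <-> p = 3/4 <-> 3/4 = 1
q | p = 1/2 | 3/4 = 3/4
q -> (q | p) = 1/2 -> 3/4 = 1
((r | q) <-> p) | (q -> (q | p)) = 1 | 1 = 1
~(((r | q) <-> p) | (q -> (q | p))) = ~1 = 0
~~(((r | q) <-> p) | (q -> (q | p))) = ~0 = 1

1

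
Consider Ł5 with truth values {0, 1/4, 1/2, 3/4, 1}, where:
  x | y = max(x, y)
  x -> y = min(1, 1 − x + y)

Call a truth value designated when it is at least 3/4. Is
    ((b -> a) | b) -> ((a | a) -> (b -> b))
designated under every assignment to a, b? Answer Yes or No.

Yes

At a = 3/4, b = 3/4, for instance:
b -> a = 3/4 -> 3/4 = 1
(b -> a) | b = 1 | 3/4 = 1
a | a = 3/4 | 3/4 = 3/4
b -> b = 3/4 -> 3/4 = 1
(a | a) -> (b -> b) = 3/4 -> 1 = 1
((b -> a) | b) -> ((a | a) -> (b -> b)) = 1 -> 1 = 1
and checking the remaining 24 assignments likewise gives ≥ 3/4 in every case.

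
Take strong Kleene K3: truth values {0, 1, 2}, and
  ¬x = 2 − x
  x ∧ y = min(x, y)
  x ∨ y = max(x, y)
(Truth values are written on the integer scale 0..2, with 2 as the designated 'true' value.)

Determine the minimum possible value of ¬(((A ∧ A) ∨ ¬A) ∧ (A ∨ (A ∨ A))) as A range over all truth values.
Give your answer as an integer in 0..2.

Take A = 2:
A ∧ A = 2 ∧ 2 = 2
¬A = ¬2 = 0
(A ∧ A) ∨ ¬A = 2 ∨ 0 = 2
A ∨ A = 2 ∨ 2 = 2
A ∨ (A ∨ A) = 2 ∨ 2 = 2
((A ∧ A) ∨ ¬A) ∧ (A ∨ (A ∨ A)) = 2 ∧ 2 = 2
¬(((A ∧ A) ∨ ¬A) ∧ (A ∨ (A ∨ A))) = ¬2 = 0
No assignment yields a value below 0, so this is the minimum.

0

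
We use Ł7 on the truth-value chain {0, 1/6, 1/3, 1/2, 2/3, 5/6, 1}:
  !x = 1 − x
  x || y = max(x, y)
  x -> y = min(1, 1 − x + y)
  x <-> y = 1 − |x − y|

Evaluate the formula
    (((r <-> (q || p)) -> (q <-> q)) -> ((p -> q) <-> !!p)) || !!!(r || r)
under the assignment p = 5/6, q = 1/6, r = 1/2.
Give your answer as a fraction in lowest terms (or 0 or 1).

1/2

q || p = 1/6 || 5/6 = 5/6
r <-> (q || p) = 1/2 <-> 5/6 = 2/3
q <-> q = 1/6 <-> 1/6 = 1
(r <-> (q || p)) -> (q <-> q) = 2/3 -> 1 = 1
p -> q = 5/6 -> 1/6 = 1/3
!p = !5/6 = 1/6
!!p = !1/6 = 5/6
(p -> q) <-> !!p = 1/3 <-> 5/6 = 1/2
((r <-> (q || p)) -> (q <-> q)) -> ((p -> q) <-> !!p) = 1 -> 1/2 = 1/2
r || r = 1/2 || 1/2 = 1/2
!(r || r) = !1/2 = 1/2
!!(r || r) = !1/2 = 1/2
!!!(r || r) = !1/2 = 1/2
(((r <-> (q || p)) -> (q <-> q)) -> ((p -> q) <-> !!p)) || !!!(r || r) = 1/2 || 1/2 = 1/2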